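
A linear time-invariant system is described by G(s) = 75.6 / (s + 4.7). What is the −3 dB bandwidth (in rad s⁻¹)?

4.7 rad s⁻¹

For a single-pole low-pass, the −3 dB point is at the pole: ω = 4.7 rad s⁻¹.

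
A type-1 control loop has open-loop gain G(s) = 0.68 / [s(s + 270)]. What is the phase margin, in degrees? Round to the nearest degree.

Gain crossover: |G(jω)| = 1 at ω ≈ 0.00252 rad/s.
∠G(j0.00252) = −90° − arctan(0.00252/270) ≈ -90.00°
PM = 180° + (-90.00°) = 90.00°

90 deg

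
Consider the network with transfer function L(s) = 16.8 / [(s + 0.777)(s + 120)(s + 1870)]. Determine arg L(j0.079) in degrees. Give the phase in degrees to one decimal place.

-5.8 deg

∠(j0.079 + 0.777) = arctan(0.079/0.777) = 5.81°
∠(j0.079 + 120) = arctan(0.079/120) = 0.04°
∠(j0.079 + 1870) = arctan(0.079/1870) = 0.00°
∠L(j0.079) = − (5.81° + 0.04° + 0.00°) = -5.85°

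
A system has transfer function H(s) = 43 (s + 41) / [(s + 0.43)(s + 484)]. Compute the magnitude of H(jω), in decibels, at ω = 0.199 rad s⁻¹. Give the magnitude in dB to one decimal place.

17.7 dB

|j0.199 + 41| = √(0.199² + 41²) = 41
|j0.199 + 0.43| = √(0.199² + 0.43²) = 0.4738
|j0.199 + 484| = √(0.199² + 484²) = 484
|H(j0.199)| = 43 × 41 / (0.4738 × 484) = 7.6878
20 log₁₀(7.6878) = 17.72 dB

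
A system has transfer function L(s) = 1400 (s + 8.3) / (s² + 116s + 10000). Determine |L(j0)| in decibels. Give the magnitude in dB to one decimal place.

L(0) = 1400 × 8.3 / 10000 = 1.162
20 log₁₀(1.162) = 1.30 dB

1.3 dB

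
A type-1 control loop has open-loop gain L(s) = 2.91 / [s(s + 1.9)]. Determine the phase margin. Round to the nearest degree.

Gain crossover: |L(jω)| = 1 at ω ≈ 1.27 rad s⁻¹.
∠L(j1.27) = −90° − arctan(1.27/1.9) ≈ -123.81°
PM = 180° + (-123.81°) = 56.19°

56°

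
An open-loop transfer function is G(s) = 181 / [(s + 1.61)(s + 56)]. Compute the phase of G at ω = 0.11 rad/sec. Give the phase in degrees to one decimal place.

∠(j0.11 + 1.61) = arctan(0.11/1.61) = 3.91°
∠(j0.11 + 56) = arctan(0.11/56) = 0.11°
∠G(j0.11) = − (3.91° + 0.11°) = -4.02°

-4.0°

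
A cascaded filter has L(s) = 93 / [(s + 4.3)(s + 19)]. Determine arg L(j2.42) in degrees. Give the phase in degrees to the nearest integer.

-37 deg

∠(j2.42 + 4.3) = arctan(2.42/4.3) = 29.37°
∠(j2.42 + 19) = arctan(2.42/19) = 7.26°
∠L(j2.42) = − (29.37° + 7.26°) = -36.63°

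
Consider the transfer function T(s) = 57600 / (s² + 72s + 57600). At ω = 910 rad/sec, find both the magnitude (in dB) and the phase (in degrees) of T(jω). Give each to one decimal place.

|(j910)² + 72(j910) + 57600| = |-7.705e+05 + j65520| = 7.733e+05
|T(j910)| = 57600 / 7.733e+05 = 0.074488
20 log₁₀(0.074488) = -22.56 dB
∠[(j910)² + 72(j910) + 57600] = ∠[-7.705e+05 + j65520] = 175.14°
∠T(j910) = −175.14° = -175.14°

|T| = -22.6 dB, ∠T = -175.1°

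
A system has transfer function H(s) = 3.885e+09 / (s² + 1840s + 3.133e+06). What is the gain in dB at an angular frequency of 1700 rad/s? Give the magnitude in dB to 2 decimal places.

|(j1700)² + 1840(j1700) + 3.133e+06| = |2.43e+05 + j3.128e+06| = 3.137e+06
|H(j1700)| = 3.885e+09 / 3.137e+06 = 1238.3
20 log₁₀(1238.3) = 61.856 dB

61.86 dB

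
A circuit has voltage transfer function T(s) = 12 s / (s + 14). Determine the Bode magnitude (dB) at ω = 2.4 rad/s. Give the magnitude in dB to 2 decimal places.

|j2.4| = 2.4
|j2.4 + 14| = √(2.4² + 14²) = 14.2
|T(j2.4)| = 12 × 2.4 / 14.2 = 2.0276
20 log₁₀(2.0276) = 6.139 dB

6.14 dB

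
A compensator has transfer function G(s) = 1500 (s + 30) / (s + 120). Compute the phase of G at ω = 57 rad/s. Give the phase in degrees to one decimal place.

36.8°

∠(j57 + 30) = arctan(57/30) = 62.24°
∠(j57 + 120) = arctan(57/120) = 25.41°
∠G(j57) = 62.24° − 25.41° = 36.83°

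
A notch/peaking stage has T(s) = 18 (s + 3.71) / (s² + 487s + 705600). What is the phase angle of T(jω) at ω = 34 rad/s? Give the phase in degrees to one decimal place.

∠(j34 + 3.71) = arctan(34/3.71) = 83.77°
∠[(j34)² + 487(j34) + 705600] = ∠[7.0444e+05 + j16558] = 1.35°
∠T(j34) = 83.77° − 1.35° = 82.43°

82.4°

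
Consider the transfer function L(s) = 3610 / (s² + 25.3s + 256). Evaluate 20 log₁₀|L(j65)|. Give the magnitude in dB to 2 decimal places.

-1.51 dB

|(j65)² + 25.3(j65) + 256| = |-3969 + j1644.5| = 4296
|L(j65)| = 3610 / 4296 = 0.84028
20 log₁₀(0.84028) = -1.512 dB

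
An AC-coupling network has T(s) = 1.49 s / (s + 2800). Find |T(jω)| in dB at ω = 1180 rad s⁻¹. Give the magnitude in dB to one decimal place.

|j1180| = 1180
|j1180 + 2800| = √(1180² + 2800²) = 3038
|T(j1180)| = 1.49 × 1180 / 3038 = 0.57864
20 log₁₀(0.57864) = -4.75 dB

-4.8 dB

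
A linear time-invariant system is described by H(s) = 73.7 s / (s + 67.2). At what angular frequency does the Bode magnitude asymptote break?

The single real pole at s = −67.2 gives a corner at ω = 67.2 rad s⁻¹.

67.2 rad s⁻¹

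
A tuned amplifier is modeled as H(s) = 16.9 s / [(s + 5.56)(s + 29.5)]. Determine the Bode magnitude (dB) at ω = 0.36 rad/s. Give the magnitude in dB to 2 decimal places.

-28.63 dB

|j0.36| = 0.36
|j0.36 + 5.56| = √(0.36² + 5.56²) = 5.572
|j0.36 + 29.5| = √(0.36² + 29.5²) = 29.5
|H(j0.36)| = 16.9 × 0.36 / (5.572 × 29.5) = 0.037013
20 log₁₀(0.037013) = -28.633 dB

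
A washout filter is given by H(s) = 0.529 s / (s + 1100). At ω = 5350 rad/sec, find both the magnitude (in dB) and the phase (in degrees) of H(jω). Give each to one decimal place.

|j5350| = 5350
|j5350 + 1100| = √(5350² + 1100²) = 5462
|H(j5350)| = 0.529 × 5350 / 5462 = 0.51816
20 log₁₀(0.51816) = -5.71 dB
∠(j5350) = 90.00°
∠(j5350 + 1100) = arctan(5350/1100) = 78.38°
∠H(j5350) = 90.00° − 78.38° = 11.62°

|H| = -5.7 dB, ∠H = 11.6°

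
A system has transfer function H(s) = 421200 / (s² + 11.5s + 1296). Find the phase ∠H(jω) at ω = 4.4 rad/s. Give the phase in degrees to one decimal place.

∠[(j4.4)² + 11.5(j4.4) + 1296] = ∠[1276.6 + j50.6] = 2.27°
∠H(j4.4) = −2.27° = -2.27°

-2.3°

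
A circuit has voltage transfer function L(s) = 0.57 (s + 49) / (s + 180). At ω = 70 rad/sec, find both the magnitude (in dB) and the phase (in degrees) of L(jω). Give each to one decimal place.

|L| = -12.0 dB, ∠L = 33.8°

|j70 + 49| = √(70² + 49²) = 85.45
|j70 + 180| = √(70² + 180²) = 193.1
|L(j70)| = 0.57 × 85.45 / 193.1 = 0.25218
20 log₁₀(0.25218) = -11.97 dB
∠(j70 + 49) = arctan(70/49) = 55.01°
∠(j70 + 180) = arctan(70/180) = 21.25°
∠L(j70) = 55.01° − 21.25° = 33.76°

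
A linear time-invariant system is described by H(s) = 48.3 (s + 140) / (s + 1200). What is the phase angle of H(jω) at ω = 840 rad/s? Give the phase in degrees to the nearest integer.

46°

∠(j840 + 140) = arctan(840/140) = 80.54°
∠(j840 + 1200) = arctan(840/1200) = 34.99°
∠H(j840) = 80.54° − 34.99° = 45.55°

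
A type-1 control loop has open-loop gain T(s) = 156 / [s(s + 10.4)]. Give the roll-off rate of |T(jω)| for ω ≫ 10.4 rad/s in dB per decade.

-40 dB/decade

With 0 zeros and 2 poles, the high-frequency asymptotic slope is 20 × (0 − 2) = -40 dB/decade.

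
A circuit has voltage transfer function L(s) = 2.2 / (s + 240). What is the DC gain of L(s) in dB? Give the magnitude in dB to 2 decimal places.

-40.76 dB

L(0) = 2.2 / 240 = 0.0091667
20 log₁₀(0.0091667) = -40.756 dB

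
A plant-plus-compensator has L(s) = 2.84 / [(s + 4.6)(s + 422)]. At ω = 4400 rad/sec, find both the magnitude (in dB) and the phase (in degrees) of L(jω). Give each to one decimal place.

|L| = -136.7 dB, ∠L = -174.5 deg

|j4400 + 4.6| = √(4400² + 4.6²) = 4400
|j4400 + 422| = √(4400² + 422²) = 4420
|L(j4400)| = 2.84 / (4400 × 4420) = 1.4602e-07
20 log₁₀(1.4602e-07) = -136.71 dB
∠(j4400 + 4.6) = arctan(4400/4.6) = 89.94°
∠(j4400 + 422) = arctan(4400/422) = 84.52°
∠L(j4400) = − (89.94° + 84.52°) = -174.46°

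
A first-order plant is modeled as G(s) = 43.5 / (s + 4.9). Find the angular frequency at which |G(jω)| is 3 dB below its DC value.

4.9 rad/sec

For a single-pole low-pass, the −3 dB point is at the pole: ω = 4.9 rad/sec.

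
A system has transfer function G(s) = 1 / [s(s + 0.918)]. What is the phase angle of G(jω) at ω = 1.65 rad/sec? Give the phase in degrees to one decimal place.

-150.9°

∠(j1.65 + 0.918) = arctan(1.65/0.918) = 60.91°
∠(j1.65) = 90.00°
∠G(j1.65) = − (60.91° + 90.00°) = -150.91°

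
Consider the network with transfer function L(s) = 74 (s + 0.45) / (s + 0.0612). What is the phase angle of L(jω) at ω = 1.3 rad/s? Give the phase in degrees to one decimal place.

∠(j1.3 + 0.45) = arctan(1.3/0.45) = 70.91°
∠(j1.3 + 0.0612) = arctan(1.3/0.0612) = 87.30°
∠L(j1.3) = 70.91° − 87.30° = -16.40°

-16.4°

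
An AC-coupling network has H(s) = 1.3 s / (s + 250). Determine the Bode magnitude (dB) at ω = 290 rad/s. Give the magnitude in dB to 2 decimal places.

-0.13 dB

|j290| = 290
|j290 + 250| = √(290² + 250²) = 382.9
|H(j290)| = 1.3 × 290 / 382.9 = 0.98463
20 log₁₀(0.98463) = -0.135 dB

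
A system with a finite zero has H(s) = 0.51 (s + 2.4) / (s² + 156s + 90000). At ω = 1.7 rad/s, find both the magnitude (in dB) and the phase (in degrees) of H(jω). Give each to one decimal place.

|H| = -95.6 dB, ∠H = 35.1°

|j1.7 + 2.4| = √(1.7² + 2.4²) = 2.941
|(j1.7)² + 156(j1.7) + 90000| = |89997 + j265.2| = 9e+04
|H(j1.7)| = 0.51 × 2.941 / 9e+04 = 1.6667e-05
20 log₁₀(1.6667e-05) = -95.56 dB
∠(j1.7 + 2.4) = arctan(1.7/2.4) = 35.31°
∠[(j1.7)² + 156(j1.7) + 90000] = ∠[89997 + j265.2] = 0.17°
∠H(j1.7) = 35.31° − 0.17° = 35.14°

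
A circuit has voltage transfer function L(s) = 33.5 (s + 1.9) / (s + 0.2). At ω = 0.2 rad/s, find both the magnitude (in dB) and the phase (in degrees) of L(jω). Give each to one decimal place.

|j0.2 + 1.9| = √(0.2² + 1.9²) = 1.91
|j0.2 + 0.2| = √(0.2² + 0.2²) = 0.2828
|L(j0.2)| = 33.5 × 1.91 / 0.2828 = 226.28
20 log₁₀(226.28) = 47.09 dB
∠(j0.2 + 1.9) = arctan(0.2/1.9) = 6.01°
∠(j0.2 + 0.2) = arctan(0.2/0.2) = 45.00°
∠L(j0.2) = 6.01° − 45.00° = -38.99°

|L| = 47.1 dB, ∠L = -39.0°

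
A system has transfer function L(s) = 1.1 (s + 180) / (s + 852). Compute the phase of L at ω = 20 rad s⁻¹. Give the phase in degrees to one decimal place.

∠(j20 + 180) = arctan(20/180) = 6.34°
∠(j20 + 852) = arctan(20/852) = 1.34°
∠L(j20) = 6.34° − 1.34° = 5.00°

5.0°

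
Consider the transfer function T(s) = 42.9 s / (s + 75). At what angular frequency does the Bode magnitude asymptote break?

The single real pole at s = −75 gives a corner at ω = 75 rad/s.

75 rad/s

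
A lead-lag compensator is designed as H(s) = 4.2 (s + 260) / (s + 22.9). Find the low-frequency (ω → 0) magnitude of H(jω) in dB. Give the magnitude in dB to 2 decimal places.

H(0) = 4.2 × 260 / 22.9 = 47.686
20 log₁₀(47.686) = 33.568 dB

33.57 dB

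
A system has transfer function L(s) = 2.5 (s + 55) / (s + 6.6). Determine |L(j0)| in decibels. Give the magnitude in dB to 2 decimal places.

L(0) = 2.5 × 55 / 6.6 = 20.833
20 log₁₀(20.833) = 26.375 dB

26.38 dB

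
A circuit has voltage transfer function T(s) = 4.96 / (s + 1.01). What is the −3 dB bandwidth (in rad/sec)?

1.01 rad/sec

For a single-pole low-pass, the −3 dB point is at the pole: ω = 1.01 rad/sec.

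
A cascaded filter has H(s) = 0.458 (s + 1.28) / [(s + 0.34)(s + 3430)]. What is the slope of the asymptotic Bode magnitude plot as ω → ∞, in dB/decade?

-20 dB/decade

With 1 zero and 2 poles, the high-frequency asymptotic slope is 20 × (1 − 2) = -20 dB/decade.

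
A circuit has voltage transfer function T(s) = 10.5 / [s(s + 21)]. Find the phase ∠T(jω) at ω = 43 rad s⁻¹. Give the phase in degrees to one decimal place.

∠(j43 + 21) = arctan(43/21) = 63.97°
∠(j43) = 90.00°
∠T(j43) = − (63.97° + 90.00°) = -153.97°

-154.0°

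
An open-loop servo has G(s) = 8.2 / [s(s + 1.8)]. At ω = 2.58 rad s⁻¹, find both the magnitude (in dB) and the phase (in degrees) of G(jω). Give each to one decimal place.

|G| = 0.1 dB, ∠G = -145.1 deg

|j2.58 + 1.8| = √(2.58² + 1.8²) = 3.146
|j2.58| = 2.58
|G(j2.58)| = 8.2 / (3.146 × 2.58) = 1.0103
20 log₁₀(1.0103) = 0.09 dB
∠(j2.58 + 1.8) = arctan(2.58/1.8) = 55.10°
∠(j2.58) = 90.00°
∠G(j2.58) = − (55.10° + 90.00°) = -145.10°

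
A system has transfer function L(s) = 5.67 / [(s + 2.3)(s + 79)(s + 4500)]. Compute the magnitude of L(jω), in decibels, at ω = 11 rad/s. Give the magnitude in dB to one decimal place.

-117.0 dB

|j11 + 2.3| = √(11² + 2.3²) = 11.24
|j11 + 79| = √(11² + 79²) = 79.76
|j11 + 4500| = √(11² + 4500²) = 4500
|L(j11)| = 5.67 / (11.24 × 79.76 × 4500) = 1.4057e-06
20 log₁₀(1.4057e-06) = -117.04 dB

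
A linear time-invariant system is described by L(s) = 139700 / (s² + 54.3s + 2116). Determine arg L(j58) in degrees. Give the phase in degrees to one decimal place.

-111.6 deg

∠[(j58)² + 54.3(j58) + 2116] = ∠[-1248 + j3149.4] = 111.62°
∠L(j58) = −111.62° = -111.62°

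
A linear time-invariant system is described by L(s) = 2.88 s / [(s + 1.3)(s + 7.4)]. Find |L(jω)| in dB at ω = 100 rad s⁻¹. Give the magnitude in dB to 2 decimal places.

-30.84 dB

|j100| = 100
|j100 + 1.3| = √(100² + 1.3²) = 100
|j100 + 7.4| = √(100² + 7.4²) = 100.3
|L(j100)| = 2.88 × 100 / (100 × 100.3) = 0.028719
20 log₁₀(0.028719) = -30.837 dB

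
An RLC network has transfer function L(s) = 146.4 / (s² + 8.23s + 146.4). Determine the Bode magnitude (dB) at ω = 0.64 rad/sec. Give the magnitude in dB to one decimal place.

|(j0.64)² + 8.23(j0.64) + 146.4| = |145.99 + j5.2672| = 146.1
|L(j0.64)| = 146.4 / 146.1 = 1.0022
20 log₁₀(1.0022) = 0.02 dB

0.0 dB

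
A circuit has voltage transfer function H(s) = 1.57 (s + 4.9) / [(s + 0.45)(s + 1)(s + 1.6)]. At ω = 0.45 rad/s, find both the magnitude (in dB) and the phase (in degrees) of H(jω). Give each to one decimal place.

|H| = 16.5 dB, ∠H = -79.7 deg

|j0.45 + 4.9| = √(0.45² + 4.9²) = 4.921
|j0.45 + 0.45| = √(0.45² + 0.45²) = 0.6364
|j0.45 + 1| = √(0.45² + 1²) = 1.097
|j0.45 + 1.6| = √(0.45² + 1.6²) = 1.662
|H(j0.45)| = 1.57 × 4.921 / (0.6364 × 1.097 × 1.662) = 6.6604
20 log₁₀(6.6604) = 16.47 dB
∠(j0.45 + 4.9) = arctan(0.45/4.9) = 5.25°
∠(j0.45 + 0.45) = arctan(0.45/0.45) = 45.00°
∠(j0.45 + 1) = arctan(0.45/1) = 24.23°
∠(j0.45 + 1.6) = arctan(0.45/1.6) = 15.71°
∠H(j0.45) = 5.25° − (45.00° + 24.23° + 15.71°) = -79.69°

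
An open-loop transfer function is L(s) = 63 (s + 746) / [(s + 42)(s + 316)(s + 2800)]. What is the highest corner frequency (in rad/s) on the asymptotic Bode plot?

Break frequencies occur at each pole and zero magnitude: 42 rad/s, 316 rad/s, 746 rad/s, 2800 rad/s.
The highest is 2800 rad/s.

2800 rad/s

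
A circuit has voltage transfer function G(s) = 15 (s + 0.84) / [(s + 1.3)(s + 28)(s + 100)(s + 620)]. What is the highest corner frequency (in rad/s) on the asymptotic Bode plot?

Break frequencies occur at each pole and zero magnitude: 0.84 rad/s, 1.3 rad/s, 28 rad/s, 100 rad/s, 620 rad/s.
The highest is 620 rad/s.

620 rad/s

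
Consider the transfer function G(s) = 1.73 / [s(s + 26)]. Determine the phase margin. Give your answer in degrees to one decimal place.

89.9°

Gain crossover: |G(jω)| = 1 at ω ≈ 0.0665 rad/s.
∠G(j0.0665) = −90° − arctan(0.0665/26) ≈ -90.15°
PM = 180° + (-90.15°) = 89.85°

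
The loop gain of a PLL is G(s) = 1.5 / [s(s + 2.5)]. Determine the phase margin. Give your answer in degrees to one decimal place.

Gain crossover: |G(jω)| = 1 at ω ≈ 0.584 rad/sec.
∠G(j0.584) = −90° − arctan(0.584/2.5) ≈ -103.15°
PM = 180° + (-103.15°) = 76.85°

76.8°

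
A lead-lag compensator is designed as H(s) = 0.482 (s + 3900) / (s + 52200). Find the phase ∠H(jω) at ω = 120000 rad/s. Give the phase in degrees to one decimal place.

∠(j120000 + 3900) = arctan(120000/3900) = 88.14°
∠(j120000 + 52200) = arctan(120000/52200) = 66.49°
∠H(j120000) = 88.14° − 66.49° = 21.65°

21.6 deg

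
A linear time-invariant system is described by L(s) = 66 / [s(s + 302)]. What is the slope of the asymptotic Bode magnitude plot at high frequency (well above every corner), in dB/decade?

-40 dB/decade

With 0 zeros and 2 poles, the high-frequency asymptotic slope is 20 × (0 − 2) = -40 dB/decade.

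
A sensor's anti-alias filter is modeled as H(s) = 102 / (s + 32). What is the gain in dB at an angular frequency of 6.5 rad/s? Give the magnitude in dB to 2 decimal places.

|j6.5 + 32| = √(6.5² + 32²) = 32.65
|H(j6.5)| = 102 / 32.65 = 3.1237
20 log₁₀(3.1237) = 9.893 dB

9.89 dB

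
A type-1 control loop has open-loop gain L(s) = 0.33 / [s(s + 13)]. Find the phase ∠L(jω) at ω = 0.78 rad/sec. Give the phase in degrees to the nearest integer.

-93°

∠(j0.78 + 13) = arctan(0.78/13) = 3.43°
∠(j0.78) = 90.00°
∠L(j0.78) = − (3.43° + 90.00°) = -93.43°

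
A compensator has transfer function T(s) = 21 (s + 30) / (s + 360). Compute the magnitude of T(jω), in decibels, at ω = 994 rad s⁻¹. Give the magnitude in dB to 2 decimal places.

|j994 + 30| = √(994² + 30²) = 994.5
|j994 + 360| = √(994² + 360²) = 1057
|T(j994)| = 21 × 994.5 / 1057 = 19.754
20 log₁₀(19.754) = 25.913 dB

25.91 dB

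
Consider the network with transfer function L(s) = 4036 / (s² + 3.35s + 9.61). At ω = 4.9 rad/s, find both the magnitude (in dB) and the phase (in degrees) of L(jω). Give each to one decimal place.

|(j4.9)² + 3.35(j4.9) + 9.61| = |-14.4 + j16.415| = 21.84
|L(j4.9)| = 4036 / 21.84 = 184.83
20 log₁₀(184.83) = 45.34 dB
∠[(j4.9)² + 3.35(j4.9) + 9.61] = ∠[-14.4 + j16.415] = 131.26°
∠L(j4.9) = −131.26° = -131.26°

|L| = 45.3 dB, ∠L = -131.3 deg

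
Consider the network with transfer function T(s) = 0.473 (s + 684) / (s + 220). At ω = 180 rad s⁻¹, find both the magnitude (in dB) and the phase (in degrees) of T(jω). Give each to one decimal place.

|T| = 1.4 dB, ∠T = -24.5°

|j180 + 684| = √(180² + 684²) = 707.3
|j180 + 220| = √(180² + 220²) = 284.3
|T(j180)| = 0.473 × 707.3 / 284.3 = 1.1769
20 log₁₀(1.1769) = 1.42 dB
∠(j180 + 684) = arctan(180/684) = 14.74°
∠(j180 + 220) = arctan(180/220) = 39.29°
∠T(j180) = 14.74° − 39.29° = -24.55°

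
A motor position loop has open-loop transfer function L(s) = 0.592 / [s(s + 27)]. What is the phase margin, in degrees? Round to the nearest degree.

90°

Gain crossover: |L(jω)| = 1 at ω ≈ 0.0219 rad/sec.
∠L(j0.0219) = −90° − arctan(0.0219/27) ≈ -90.05°
PM = 180° + (-90.05°) = 89.95°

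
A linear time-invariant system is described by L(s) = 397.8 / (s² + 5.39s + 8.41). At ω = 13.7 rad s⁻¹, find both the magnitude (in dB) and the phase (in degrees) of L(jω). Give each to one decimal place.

|(j13.7)² + 5.39(j13.7) + 8.41| = |-179.28 + j73.843| = 193.9
|L(j13.7)| = 397.8 / 193.9 = 2.0517
20 log₁₀(2.0517) = 6.24 dB
∠[(j13.7)² + 5.39(j13.7) + 8.41] = ∠[-179.28 + j73.843] = 157.61°
∠L(j13.7) = −157.61° = -157.61°

|L| = 6.2 dB, ∠L = -157.6 deg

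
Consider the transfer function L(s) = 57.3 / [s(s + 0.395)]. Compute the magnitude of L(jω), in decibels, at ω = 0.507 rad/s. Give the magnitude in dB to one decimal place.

|j0.507 + 0.395| = √(0.507² + 0.395²) = 0.6427
|j0.507| = 0.507
|L(j0.507)| = 57.3 / (0.6427 × 0.507) = 175.85
20 log₁₀(175.85) = 44.90 dB

44.9 dB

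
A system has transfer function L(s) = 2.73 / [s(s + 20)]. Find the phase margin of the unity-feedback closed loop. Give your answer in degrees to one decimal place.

Gain crossover: |L(jω)| = 1 at ω ≈ 0.136 rad s⁻¹.
∠L(j0.136) = −90° − arctan(0.136/20) ≈ -90.39°
PM = 180° + (-90.39°) = 89.61°

89.6°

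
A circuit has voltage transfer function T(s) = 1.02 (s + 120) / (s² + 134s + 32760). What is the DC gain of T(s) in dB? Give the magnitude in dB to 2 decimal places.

T(0) = 1.02 × 120 / 32760 = 0.0037363
20 log₁₀(0.0037363) = -48.551 dB

-48.55 dB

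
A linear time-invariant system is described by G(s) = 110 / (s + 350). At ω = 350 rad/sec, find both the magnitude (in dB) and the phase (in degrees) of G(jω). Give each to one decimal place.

|G| = -13.1 dB, ∠G = -45.0°

|j350 + 350| = √(350² + 350²) = 495
|G(j350)| = 110 / 495 = 0.22223
20 log₁₀(0.22223) = -13.06 dB
∠(j350 + 350) = arctan(350/350) = 45.00°
∠G(j350) = −45.00° = -45.00°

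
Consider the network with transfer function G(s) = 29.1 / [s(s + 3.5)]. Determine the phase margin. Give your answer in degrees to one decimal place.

Gain crossover: |G(jω)| = 1 at ω ≈ 4.86 rad s⁻¹.
∠G(j4.86) = −90° − arctan(4.86/3.5) ≈ -144.24°
PM = 180° + (-144.24°) = 35.76°

35.8°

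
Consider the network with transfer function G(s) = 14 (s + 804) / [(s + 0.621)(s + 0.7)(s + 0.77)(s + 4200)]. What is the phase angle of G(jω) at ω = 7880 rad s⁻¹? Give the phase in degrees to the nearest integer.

-248°

∠(j7880 + 804) = arctan(7880/804) = 84.17°
∠(j7880 + 0.621) = arctan(7880/0.621) = 90.00°
∠(j7880 + 0.7) = arctan(7880/0.7) = 89.99°
∠(j7880 + 0.77) = arctan(7880/0.77) = 89.99°
∠(j7880 + 4200) = arctan(7880/4200) = 61.94°
∠G(j7880) = 84.17° − (90.00° + 89.99° + 89.99° + 61.94°) = -247.75°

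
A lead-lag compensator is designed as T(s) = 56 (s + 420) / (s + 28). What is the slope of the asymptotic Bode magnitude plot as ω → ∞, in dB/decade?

With 1 zero and 1 pole, the high-frequency asymptotic slope is 20 × (1 − 1) = 0 dB/decade.

0 dB/decade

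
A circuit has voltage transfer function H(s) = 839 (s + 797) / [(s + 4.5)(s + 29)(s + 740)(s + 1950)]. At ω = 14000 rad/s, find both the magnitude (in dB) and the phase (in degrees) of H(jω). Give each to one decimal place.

|j14000 + 797| = √(14000² + 797²) = 1.402e+04
|j14000 + 4.5| = √(14000² + 4.5²) = 1.4e+04
|j14000 + 29| = √(14000² + 29²) = 1.4e+04
|j14000 + 740| = √(14000² + 740²) = 1.402e+04
|j14000 + 1950| = √(14000² + 1950²) = 1.414e+04
|H(j14000)| = 839 × 1.402e+04 / (1.4e+04 × 1.4e+04 × 1.402e+04 × 1.414e+04) = 3.029e-10
20 log₁₀(3.029e-10) = -190.37 dB
∠(j14000 + 797) = arctan(14000/797) = 86.74°
∠(j14000 + 4.5) = arctan(14000/4.5) = 89.98°
∠(j14000 + 29) = arctan(14000/29) = 89.88°
∠(j14000 + 740) = arctan(14000/740) = 86.97°
∠(j14000 + 1950) = arctan(14000/1950) = 82.07°
∠H(j14000) = 86.74° − (89.98° + 89.88° + 86.97° + 82.07°) = -262.17°

|H| = -190.4 dB, ∠H = -262.2°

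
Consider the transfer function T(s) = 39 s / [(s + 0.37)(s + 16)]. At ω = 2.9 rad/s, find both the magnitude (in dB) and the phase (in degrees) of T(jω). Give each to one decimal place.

|T| = 7.5 dB, ∠T = -3.0°

|j2.9| = 2.9
|j2.9 + 0.37| = √(2.9² + 0.37²) = 2.924
|j2.9 + 16| = √(2.9² + 16²) = 16.26
|T(j2.9)| = 39 × 2.9 / (2.924 × 16.26) = 2.3791
20 log₁₀(2.3791) = 7.53 dB
∠(j2.9) = 90.00°
∠(j2.9 + 0.37) = arctan(2.9/0.37) = 82.73°
∠(j2.9 + 16) = arctan(2.9/16) = 10.27°
∠T(j2.9) = 90.00° − (82.73° + 10.27°) = -3.00°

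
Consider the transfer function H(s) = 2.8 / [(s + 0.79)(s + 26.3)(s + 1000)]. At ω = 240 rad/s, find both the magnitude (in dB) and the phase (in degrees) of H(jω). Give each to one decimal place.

|j240 + 0.79| = √(240² + 0.79²) = 240
|j240 + 26.3| = √(240² + 26.3²) = 241.4
|j240 + 1000| = √(240² + 1000²) = 1028
|H(j240)| = 2.8 / (240 × 241.4 × 1028) = 4.6987e-08
20 log₁₀(4.6987e-08) = -146.56 dB
∠(j240 + 0.79) = arctan(240/0.79) = 89.81°
∠(j240 + 26.3) = arctan(240/26.3) = 83.75°
∠(j240 + 1000) = arctan(240/1000) = 13.50°
∠H(j240) = − (89.81° + 83.75° + 13.50°) = -187.05°

|H| = -146.6 dB, ∠H = -187.1°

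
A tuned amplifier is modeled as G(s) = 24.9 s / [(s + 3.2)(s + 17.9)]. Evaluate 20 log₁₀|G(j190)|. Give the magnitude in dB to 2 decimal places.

-17.69 dB

|j190| = 190
|j190 + 3.2| = √(190² + 3.2²) = 190
|j190 + 17.9| = √(190² + 17.9²) = 190.8
|G(j190)| = 24.9 × 190 / (190 × 190.8) = 0.13046
20 log₁₀(0.13046) = -17.691 dB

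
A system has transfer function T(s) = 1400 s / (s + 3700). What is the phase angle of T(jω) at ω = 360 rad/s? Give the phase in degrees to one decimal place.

84.4 deg

∠(j360) = 90.00°
∠(j360 + 3700) = arctan(360/3700) = 5.56°
∠T(j360) = 90.00° − 5.56° = 84.44°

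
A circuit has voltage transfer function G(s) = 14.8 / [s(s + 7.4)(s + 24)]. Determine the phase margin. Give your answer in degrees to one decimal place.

Gain crossover: |G(jω)| = 1 at ω ≈ 0.0833 rad/s.
∠G(j0.0833) = −90° − arctan(0.0833/7.4) − arctan(0.0833/24) ≈ -90.84°
PM = 180° + (-90.84°) = 89.16°

89.2°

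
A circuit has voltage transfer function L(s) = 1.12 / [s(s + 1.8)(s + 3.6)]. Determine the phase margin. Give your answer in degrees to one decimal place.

81.8 deg

Gain crossover: |L(jω)| = 1 at ω ≈ 0.172 rad/s.
∠L(j0.172) = −90° − arctan(0.172/1.8) − arctan(0.172/3.6) ≈ -98.19°
PM = 180° + (-98.19°) = 81.81°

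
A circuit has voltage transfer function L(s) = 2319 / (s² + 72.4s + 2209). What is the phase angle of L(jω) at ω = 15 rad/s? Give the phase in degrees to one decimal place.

∠[(j15)² + 72.4(j15) + 2209] = ∠[1984 + j1086] = 28.70°
∠L(j15) = −28.70° = -28.70°

-28.7°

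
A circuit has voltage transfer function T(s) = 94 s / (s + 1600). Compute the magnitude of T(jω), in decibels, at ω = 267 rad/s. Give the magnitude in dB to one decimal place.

23.8 dB

|j267| = 267
|j267 + 1600| = √(267² + 1600²) = 1622
|T(j267)| = 94 × 267 / 1622 = 15.472
20 log₁₀(15.472) = 23.79 dB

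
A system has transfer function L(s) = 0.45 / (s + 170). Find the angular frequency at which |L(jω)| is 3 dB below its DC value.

170 rad s⁻¹

For a single-pole low-pass, the −3 dB point is at the pole: ω = 170 rad s⁻¹.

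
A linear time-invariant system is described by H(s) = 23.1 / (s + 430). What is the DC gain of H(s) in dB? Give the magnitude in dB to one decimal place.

-25.4 dB

H(0) = 23.1 / 430 = 0.053721
20 log₁₀(0.053721) = -25.40 dB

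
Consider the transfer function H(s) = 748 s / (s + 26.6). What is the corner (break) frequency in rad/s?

The single real pole at s = −26.6 gives a corner at ω = 26.6 rad/s.

26.6 rad/s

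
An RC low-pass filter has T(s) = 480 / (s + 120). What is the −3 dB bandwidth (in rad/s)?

For a single-pole low-pass, the −3 dB point is at the pole: ω = 120 rad/s.

120 rad/s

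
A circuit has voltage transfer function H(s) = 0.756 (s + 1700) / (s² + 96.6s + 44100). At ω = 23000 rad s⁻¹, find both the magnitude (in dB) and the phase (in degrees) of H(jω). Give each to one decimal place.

|H| = -89.6 dB, ∠H = -94.0 deg

|j23000 + 1700| = √(23000² + 1700²) = 2.306e+04
|(j23000)² + 96.6(j23000) + 44100| = |-5.2896e+08 + j2.2218e+06| = 5.29e+08
|H(j23000)| = 0.756 × 2.306e+04 / 5.29e+08 = 3.2962e-05
20 log₁₀(3.2962e-05) = -89.64 dB
∠(j23000 + 1700) = arctan(23000/1700) = 85.77°
∠[(j23000)² + 96.6(j23000) + 44100] = ∠[-5.2896e+08 + j2.2218e+06] = 179.76°
∠H(j23000) = 85.77° − 179.76° = -93.99°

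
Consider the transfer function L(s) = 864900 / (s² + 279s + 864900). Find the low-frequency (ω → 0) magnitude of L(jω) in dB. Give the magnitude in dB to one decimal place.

0.0 dB

L(0) = 864900 / 864900 = 1
20 log₁₀(1) = 0.00 dB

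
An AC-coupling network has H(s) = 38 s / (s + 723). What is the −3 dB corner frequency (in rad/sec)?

For a single-pole high-pass, the −3 dB point is at the pole: ω = 723 rad/sec.

723 rad/sec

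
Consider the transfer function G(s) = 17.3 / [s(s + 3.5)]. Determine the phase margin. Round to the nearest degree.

Gain crossover: |G(jω)| = 1 at ω ≈ 3.5 rad/s.
∠G(j3.5) = −90° − arctan(3.5/3.5) ≈ -134.97°
PM = 180° + (-134.97°) = 45.03°

45°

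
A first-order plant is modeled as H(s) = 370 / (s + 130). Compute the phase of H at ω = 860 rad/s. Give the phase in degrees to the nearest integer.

∠(j860 + 130) = arctan(860/130) = 81.40°
∠H(j860) = −81.40° = -81.40°

-81°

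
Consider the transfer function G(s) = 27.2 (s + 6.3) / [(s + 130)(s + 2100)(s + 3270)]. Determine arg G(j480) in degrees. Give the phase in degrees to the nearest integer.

-7°

∠(j480 + 6.3) = arctan(480/6.3) = 89.25°
∠(j480 + 130) = arctan(480/130) = 74.85°
∠(j480 + 2100) = arctan(480/2100) = 12.88°
∠(j480 + 3270) = arctan(480/3270) = 8.35°
∠G(j480) = 89.25° − (74.85° + 12.88° + 8.35°) = -6.82°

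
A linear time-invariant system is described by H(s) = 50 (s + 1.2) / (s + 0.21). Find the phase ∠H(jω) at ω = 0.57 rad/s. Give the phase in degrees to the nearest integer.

∠(j0.57 + 1.2) = arctan(0.57/1.2) = 25.41°
∠(j0.57 + 0.21) = arctan(0.57/0.21) = 69.78°
∠H(j0.57) = 25.41° − 69.78° = -44.37°

-44°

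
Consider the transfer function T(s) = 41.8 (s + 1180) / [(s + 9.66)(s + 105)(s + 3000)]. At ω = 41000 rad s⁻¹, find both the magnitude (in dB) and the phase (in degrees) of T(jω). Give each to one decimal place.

|j41000 + 1180| = √(41000² + 1180²) = 4.102e+04
|j41000 + 9.66| = √(41000² + 9.66²) = 4.1e+04
|j41000 + 105| = √(41000² + 105²) = 4.1e+04
|j41000 + 3000| = √(41000² + 3000²) = 4.111e+04
|T(j41000)| = 41.8 × 4.102e+04 / (4.1e+04 × 4.1e+04 × 4.111e+04) = 2.481e-08
20 log₁₀(2.481e-08) = -152.11 dB
∠(j41000 + 1180) = arctan(41000/1180) = 88.35°
∠(j41000 + 9.66) = arctan(41000/9.66) = 89.99°
∠(j41000 + 105) = arctan(41000/105) = 89.85°
∠(j41000 + 3000) = arctan(41000/3000) = 85.82°
∠T(j41000) = 88.35° − (89.99° + 89.85° + 85.82°) = -177.30°

|T| = -152.1 dB, ∠T = -177.3°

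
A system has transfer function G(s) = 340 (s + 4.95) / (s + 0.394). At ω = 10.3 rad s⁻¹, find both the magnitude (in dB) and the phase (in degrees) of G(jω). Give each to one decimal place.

|G| = 51.5 dB, ∠G = -23.5°

|j10.3 + 4.95| = √(10.3² + 4.95²) = 11.43
|j10.3 + 0.394| = √(10.3² + 0.394²) = 10.31
|G(j10.3)| = 340 × 11.43 / 10.31 = 376.95
20 log₁₀(376.95) = 51.53 dB
∠(j10.3 + 4.95) = arctan(10.3/4.95) = 64.33°
∠(j10.3 + 0.394) = arctan(10.3/0.394) = 87.81°
∠G(j10.3) = 64.33° − 87.81° = -23.48°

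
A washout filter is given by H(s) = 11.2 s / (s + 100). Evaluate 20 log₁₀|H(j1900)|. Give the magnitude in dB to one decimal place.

21.0 dB

|j1900| = 1900
|j1900 + 100| = √(1900² + 100²) = 1903
|H(j1900)| = 11.2 × 1900 / 1903 = 11.185
20 log₁₀(11.185) = 20.97 dB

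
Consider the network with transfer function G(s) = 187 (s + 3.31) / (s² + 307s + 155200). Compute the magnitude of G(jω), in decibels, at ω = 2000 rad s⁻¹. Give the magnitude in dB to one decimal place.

|j2000 + 3.31| = √(2000² + 3.31²) = 2000
|(j2000)² + 307(j2000) + 155200| = |-3.8448e+06 + j6.14e+05| = 3.894e+06
|G(j2000)| = 187 × 2000 / 3.894e+06 = 0.096057
20 log₁₀(0.096057) = -20.35 dB

-20.3 dB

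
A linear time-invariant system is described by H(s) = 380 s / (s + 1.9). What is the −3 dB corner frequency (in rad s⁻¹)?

For a single-pole high-pass, the −3 dB point is at the pole: ω = 1.9 rad s⁻¹.

1.9 rad s⁻¹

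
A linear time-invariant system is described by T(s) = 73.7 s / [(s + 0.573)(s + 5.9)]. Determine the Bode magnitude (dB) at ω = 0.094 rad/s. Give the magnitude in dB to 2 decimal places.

|j0.094| = 0.094
|j0.094 + 0.573| = √(0.094² + 0.573²) = 0.5807
|j0.094 + 5.9| = √(0.094² + 5.9²) = 5.901
|T(j0.094)| = 73.7 × 0.094 / (0.5807 × 5.901) = 2.0219
20 log₁₀(2.0219) = 6.115 dB

6.12 dB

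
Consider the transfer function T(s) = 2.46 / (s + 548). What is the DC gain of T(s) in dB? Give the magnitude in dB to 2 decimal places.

-46.96 dB

T(0) = 2.46 / 548 = 0.0044891
20 log₁₀(0.0044891) = -46.957 dB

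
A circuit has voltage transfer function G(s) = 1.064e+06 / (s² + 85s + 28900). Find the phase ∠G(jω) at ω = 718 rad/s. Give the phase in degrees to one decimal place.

∠[(j718)² + 85(j718) + 28900] = ∠[-4.8662e+05 + j61030] = 172.85°
∠G(j718) = −172.85° = -172.85°

-172.9°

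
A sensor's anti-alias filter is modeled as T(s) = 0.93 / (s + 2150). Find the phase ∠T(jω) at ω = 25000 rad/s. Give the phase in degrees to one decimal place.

∠(j25000 + 2150) = arctan(25000/2150) = 85.08°
∠T(j25000) = −85.08° = -85.08°

-85.1°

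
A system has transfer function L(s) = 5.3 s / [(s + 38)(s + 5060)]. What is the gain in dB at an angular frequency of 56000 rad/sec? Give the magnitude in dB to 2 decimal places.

-80.51 dB

|j56000| = 5.6e+04
|j56000 + 38| = √(56000² + 38²) = 5.6e+04
|j56000 + 5060| = √(56000² + 5060²) = 5.623e+04
|L(j56000)| = 5.3 × 5.6e+04 / (5.6e+04 × 5.623e+04) = 9.4259e-05
20 log₁₀(9.4259e-05) = -80.514 dB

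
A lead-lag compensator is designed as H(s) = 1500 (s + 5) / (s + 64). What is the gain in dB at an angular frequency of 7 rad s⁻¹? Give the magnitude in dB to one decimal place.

|j7 + 5| = √(7² + 5²) = 8.602
|j7 + 64| = √(7² + 64²) = 64.38
|H(j7)| = 1500 × 8.602 / 64.38 = 200.42
20 log₁₀(200.42) = 46.04 dB

46.0 dB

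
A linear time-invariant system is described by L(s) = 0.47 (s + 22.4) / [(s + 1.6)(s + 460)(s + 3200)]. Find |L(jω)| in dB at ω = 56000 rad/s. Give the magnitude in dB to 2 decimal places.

-196.50 dB

|j56000 + 22.4| = √(56000² + 22.4²) = 5.6e+04
|j56000 + 1.6| = √(56000² + 1.6²) = 5.6e+04
|j56000 + 460| = √(56000² + 460²) = 5.6e+04
|j56000 + 3200| = √(56000² + 3200²) = 5.609e+04
|L(j56000)| = 0.47 × 5.6e+04 / (5.6e+04 × 5.6e+04 × 5.609e+04) = 1.4962e-10
20 log₁₀(1.4962e-10) = -196.500 dB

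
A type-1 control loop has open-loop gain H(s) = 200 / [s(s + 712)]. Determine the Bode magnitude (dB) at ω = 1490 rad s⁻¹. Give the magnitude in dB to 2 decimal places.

-81.80 dB

|j1490 + 712| = √(1490² + 712²) = 1651
|j1490| = 1490
|H(j1490)| = 200 / (1651 × 1490) = 8.1283e-05
20 log₁₀(8.1283e-05) = -81.800 dB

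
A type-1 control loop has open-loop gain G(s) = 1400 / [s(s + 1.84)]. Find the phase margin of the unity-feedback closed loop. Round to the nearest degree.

Gain crossover: |G(jω)| = 1 at ω ≈ 37.4 rad s⁻¹.
∠G(j37.4) = −90° − arctan(37.4/1.84) ≈ -177.18°
PM = 180° + (-177.18°) = 2.82°

3°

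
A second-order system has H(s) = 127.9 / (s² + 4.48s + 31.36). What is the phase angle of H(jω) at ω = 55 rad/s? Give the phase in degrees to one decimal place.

∠[(j55)² + 4.48(j55) + 31.36] = ∠[-2993.6 + j246.4] = 175.29°
∠H(j55) = −175.29° = -175.29°

-175.3°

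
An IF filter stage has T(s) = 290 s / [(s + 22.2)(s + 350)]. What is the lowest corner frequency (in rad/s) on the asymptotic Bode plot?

Break frequencies occur at each pole and zero magnitude: 22.2 rad/s, 350 rad/s.
The lowest is 22.2 rad/s.

22.2 rad/s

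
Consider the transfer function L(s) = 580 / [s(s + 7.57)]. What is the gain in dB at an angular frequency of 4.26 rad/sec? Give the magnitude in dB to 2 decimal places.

|j4.26 + 7.57| = √(4.26² + 7.57²) = 8.686
|j4.26| = 4.26
|L(j4.26)| = 580 / (8.686 × 4.26) = 15.674
20 log₁₀(15.674) = 23.904 dB

23.90 dB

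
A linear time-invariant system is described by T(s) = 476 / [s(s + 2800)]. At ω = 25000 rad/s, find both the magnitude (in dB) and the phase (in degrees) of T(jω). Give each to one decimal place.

|j25000 + 2800| = √(25000² + 2800²) = 2.516e+04
|j25000| = 2.5e+04
|T(j25000)| = 476 / (2.516e+04 × 2.5e+04) = 7.5687e-07
20 log₁₀(7.5687e-07) = -122.42 dB
∠(j25000 + 2800) = arctan(25000/2800) = 83.61°
∠(j25000) = 90.00°
∠T(j25000) = − (83.61° + 90.00°) = -173.61°

|T| = -122.4 dB, ∠T = -173.6°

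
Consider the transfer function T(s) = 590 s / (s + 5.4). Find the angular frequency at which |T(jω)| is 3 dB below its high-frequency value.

5.4 rad/s

For a single-pole high-pass, the −3 dB point is at the pole: ω = 5.4 rad/s.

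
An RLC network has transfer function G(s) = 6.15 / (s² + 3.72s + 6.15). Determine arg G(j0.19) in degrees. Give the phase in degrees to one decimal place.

∠[(j0.19)² + 3.72(j0.19) + 6.15] = ∠[6.1139 + j0.7068] = 6.59°
∠G(j0.19) = −6.59° = -6.59°

-6.6°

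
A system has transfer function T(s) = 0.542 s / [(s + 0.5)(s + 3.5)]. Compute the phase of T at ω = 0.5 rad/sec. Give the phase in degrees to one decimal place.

36.9 deg

∠(j0.5) = 90.00°
∠(j0.5 + 0.5) = arctan(0.5/0.5) = 45.00°
∠(j0.5 + 3.5) = arctan(0.5/3.5) = 8.13°
∠T(j0.5) = 90.00° − (45.00° + 8.13°) = 36.87°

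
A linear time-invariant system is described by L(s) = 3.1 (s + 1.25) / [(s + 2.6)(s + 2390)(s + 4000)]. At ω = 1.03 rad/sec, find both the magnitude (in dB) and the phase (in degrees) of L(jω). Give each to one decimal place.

|L| = -134.5 dB, ∠L = 17.8°

|j1.03 + 1.25| = √(1.03² + 1.25²) = 1.62
|j1.03 + 2.6| = √(1.03² + 2.6²) = 2.797
|j1.03 + 2390| = √(1.03² + 2390²) = 2390
|j1.03 + 4000| = √(1.03² + 4000²) = 4000
|L(j1.03)| = 3.1 × 1.62 / (2.797 × 2390 × 4000) = 1.8781e-07
20 log₁₀(1.8781e-07) = -134.53 dB
∠(j1.03 + 1.25) = arctan(1.03/1.25) = 39.49°
∠(j1.03 + 2.6) = arctan(1.03/2.6) = 21.61°
∠(j1.03 + 2390) = arctan(1.03/2390) = 0.02°
∠(j1.03 + 4000) = arctan(1.03/4000) = 0.01°
∠L(j1.03) = 39.49° − (21.61° + 0.02° + 0.01°) = 17.84°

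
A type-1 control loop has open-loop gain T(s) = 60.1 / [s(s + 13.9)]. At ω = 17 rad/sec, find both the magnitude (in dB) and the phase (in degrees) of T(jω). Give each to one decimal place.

|T| = -15.9 dB, ∠T = -140.7°

|j17 + 13.9| = √(17² + 13.9²) = 21.96
|j17| = 17
|T(j17)| = 60.1 / (21.96 × 17) = 0.16099
20 log₁₀(0.16099) = -15.86 dB
∠(j17 + 13.9) = arctan(17/13.9) = 50.73°
∠(j17) = 90.00°
∠T(j17) = − (50.73° + 90.00°) = -140.73°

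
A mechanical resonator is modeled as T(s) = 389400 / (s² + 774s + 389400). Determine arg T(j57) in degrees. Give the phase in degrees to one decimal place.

∠[(j57)² + 774(j57) + 389400] = ∠[3.8615e+05 + j44118] = 6.52°
∠T(j57) = −6.52° = -6.52°

-6.5°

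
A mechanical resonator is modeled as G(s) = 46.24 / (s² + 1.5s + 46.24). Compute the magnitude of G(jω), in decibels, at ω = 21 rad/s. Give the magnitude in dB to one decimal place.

-18.7 dB

|(j21)² + 1.5(j21) + 46.24| = |-394.76 + j31.5| = 396
|G(j21)| = 46.24 / 396 = 0.11676
20 log₁₀(0.11676) = -18.65 dB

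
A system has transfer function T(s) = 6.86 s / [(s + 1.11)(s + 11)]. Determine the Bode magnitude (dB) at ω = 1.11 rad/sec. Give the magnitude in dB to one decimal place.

|j1.11| = 1.11
|j1.11 + 1.11| = √(1.11² + 1.11²) = 1.57
|j1.11 + 11| = √(1.11² + 11²) = 11.06
|T(j1.11)| = 6.86 × 1.11 / (1.57 × 11.06) = 0.43875
20 log₁₀(0.43875) = -7.16 dB

-7.2 dB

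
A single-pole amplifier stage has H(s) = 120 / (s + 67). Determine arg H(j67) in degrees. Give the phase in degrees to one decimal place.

-45.0 deg

∠(j67 + 67) = arctan(67/67) = 45.00°
∠H(j67) = −45.00° = -45.00°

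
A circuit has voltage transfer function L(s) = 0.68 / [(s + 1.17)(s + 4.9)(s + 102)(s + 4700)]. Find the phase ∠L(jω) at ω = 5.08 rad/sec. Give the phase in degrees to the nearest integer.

-126°

∠(j5.08 + 1.17) = arctan(5.08/1.17) = 77.03°
∠(j5.08 + 4.9) = arctan(5.08/4.9) = 46.03°
∠(j5.08 + 102) = arctan(5.08/102) = 2.85°
∠(j5.08 + 4700) = arctan(5.08/4700) = 0.06°
∠L(j5.08) = − (77.03° + 46.03° + 2.85° + 0.06°) = -125.98°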